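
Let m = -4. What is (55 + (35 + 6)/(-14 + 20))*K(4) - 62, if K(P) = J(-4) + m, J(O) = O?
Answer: -1670/3 ≈ -556.67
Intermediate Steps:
K(P) = -8 (K(P) = -4 - 4 = -8)
(55 + (35 + 6)/(-14 + 20))*K(4) - 62 = (55 + (35 + 6)/(-14 + 20))*(-8) - 62 = (55 + 41/6)*(-8) - 62 = (371/6)*(-8) - 62 = -1484/3 - 62 = -1670/3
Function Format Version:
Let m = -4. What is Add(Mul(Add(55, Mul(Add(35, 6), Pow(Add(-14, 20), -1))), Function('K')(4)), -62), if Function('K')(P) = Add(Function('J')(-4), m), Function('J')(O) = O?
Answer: Rational(-1670, 3) ≈ -556.67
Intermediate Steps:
Function('K')(P) = -8 (Function('K')(P) = Add(-4, -4) = -8)
Add(Mul(Add(55, Mul(Add(35, 6), Pow(Add(-14, 20), -1))), Function('K')(4)), -62) = Add(Mul(Add(55, Mul(Add(35, 6), Pow(Add(-14, 20), -1))), -8), -62) = Add(Mul(Add(55, Mul(41, Pow(6, -1))), -8), -62) = Add(Mul(Add(55, Mul(41, Rational(1, 6))), -8), -62) = Add(Mul(Add(55, Rational(41, 6)), -8), -62) = Add(Mul(Rational(371, 6), -8), -62) = Add(Rational(-1484, 3), -62) = Rational(-1670, 3)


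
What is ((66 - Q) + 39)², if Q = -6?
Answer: 12321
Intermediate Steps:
((66 - Q) + 39)² = ((66 - 1*(-6)) + 39)² = ((66 + 6) + 39)² = (72 + 39)² = 111² = 12321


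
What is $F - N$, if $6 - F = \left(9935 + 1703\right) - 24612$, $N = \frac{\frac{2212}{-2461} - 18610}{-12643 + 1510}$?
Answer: $\frac{355584301318}{27398313} \approx 12978.0$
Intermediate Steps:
$N = \frac{45801422}{27398313}$ ($N = \frac{2212 \left(- \frac{1}{2461}\right) - 18610}{-11133} = \left(- \frac{2212}{2461} - 18610\right) \left(- \frac{1}{11133}\right) = \left(- \frac{45801422}{2461}\right) \left(- \frac{1}{11133}\right) = \frac{45801422}{27398313} \approx 1.6717$)
$F = 12980$ ($F = 6 - \left(\left(9935 + 1703\right) - 24612\right) = 6 - \left(11638 - 24612\right) = 6 - -12974 = 6 + 12974 = 12980$)
$F - N = 12980 - \frac{45801422}{27398313} = \frac{355584301318}{27398313}$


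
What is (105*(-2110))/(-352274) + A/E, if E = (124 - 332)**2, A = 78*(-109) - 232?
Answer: 125161117/293091968 ≈ 0.42704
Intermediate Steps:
A = -8734 (A = -8502 - 232 = -8734)
E = 43264 (E = (-208)**2 = 43264)
(105*(-2110))/(-352274) + A/E = (105*(-2110))/(-352274) - 8734/43264 = -221550*(-1/352274) - 8734*1/43264 = 110775/176137 - 4367/21632 = 125161117/293091968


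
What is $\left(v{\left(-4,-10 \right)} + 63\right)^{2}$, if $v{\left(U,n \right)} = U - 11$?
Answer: $2304$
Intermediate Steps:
$v{\left(U,n \right)} = -11 + U$
$\left(v{\left(-4,-10 \right)} + 63\right)^{2} = \left(\left(-11 - 4\right) + 63\right)^{2} = \left(-15 + 63\right)^{2} = 48^{2} = 2304$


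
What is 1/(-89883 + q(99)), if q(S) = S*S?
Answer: -1/80082 ≈ -1.2487e-5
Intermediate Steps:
q(S) = S²
1/(-89883 + q(99)) = 1/(-89883 + 99²) = 1/(-89883 + 9801) = 1/(-80082) = -1/80082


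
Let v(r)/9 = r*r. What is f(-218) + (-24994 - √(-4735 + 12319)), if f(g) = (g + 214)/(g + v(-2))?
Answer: -2274452/91 - 4*√474 ≈ -25081.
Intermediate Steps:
v(r) = 9*r² (v(r) = 9*(r*r) = 9*r²)
f(g) = (214 + g)/(36 + g) (f(g) = (g + 214)/(g + 9*(-2)²) = (214 + g)/(g + 9*4) = (214 + g)/(g + 36) = (214 + g)/(36 + g))
f(-218) + (-24994 - √(-4735 + 12319)) = (214 - 218)/(36 - 218) + (-24994 - √(-4735 + 12319)) = -4/(-182) + (-24994 - √7584) = -1/182*(-4) + (-24994 - 4*√474) = 2/91 + (-24994 - 4*√474) = -2274452/91 - 4*√474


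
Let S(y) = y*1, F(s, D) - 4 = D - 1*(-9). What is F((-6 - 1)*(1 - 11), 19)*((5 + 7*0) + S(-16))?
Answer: -352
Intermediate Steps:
F(s, D) = 13 + D (F(s, D) = 4 + (D - 1*(-9)) = 4 + (D + 9) = 4 + (9 + D) = 13 + D)
S(y) = y
F((-6 - 1)*(1 - 11), 19)*((5 + 7*0) + S(-16)) = (13 + 19)*((5 + 7*0) - 16) = 32*((5 + 0) - 16) = 32*(5 - 16) = 32*(-11) = -352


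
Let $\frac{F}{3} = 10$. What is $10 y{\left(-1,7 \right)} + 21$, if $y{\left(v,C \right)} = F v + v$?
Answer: $-289$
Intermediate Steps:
$F = 30$ ($F = 3 \cdot 10 = 30$)
$y{\left(v,C \right)} = 31 v$ ($y{\left(v,C \right)} = 30 v + v = 31 v$)
$10 y{\left(-1,7 \right)} + 21 = 10 \cdot 31 \left(-1\right) + 21 = 10 \left(-31\right) + 21 = -310 + 21 = -289$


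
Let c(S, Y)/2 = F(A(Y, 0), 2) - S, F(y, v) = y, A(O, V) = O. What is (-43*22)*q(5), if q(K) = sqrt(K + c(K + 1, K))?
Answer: -946*sqrt(3) ≈ -1638.5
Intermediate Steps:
c(S, Y) = -2*S + 2*Y (c(S, Y) = 2*(Y - S) = -2*S + 2*Y)
q(K) = sqrt(-2 + K) (q(K) = sqrt(K + (-2*(K + 1) + 2*K)) = sqrt(K + (-2*(1 + K) + 2*K)) = sqrt(K + ((-2 - 2*K) + 2*K)) = sqrt(K - 2) = sqrt(-2 + K))
(-43*22)*q(5) = (-43*22)*sqrt(-2 + 5) = -946*sqrt(3)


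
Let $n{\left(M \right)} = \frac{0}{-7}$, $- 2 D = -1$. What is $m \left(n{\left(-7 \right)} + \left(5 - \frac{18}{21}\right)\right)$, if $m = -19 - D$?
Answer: $- \frac{1131}{14} \approx -80.786$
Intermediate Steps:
$D = \frac{1}{2}$ ($D = \left(- \frac{1}{2}\right) \left(-1\right) = \frac{1}{2} \approx 0.5$)
$n{\left(M \right)} = 0$ ($n{\left(M \right)} = 0 \left(- \frac{1}{7}\right) = 0$)
$m = - \frac{39}{2}$ ($m = -19 - \frac{1}{2} = - \frac{39}{2} \approx -19.5$)
$m \left(n{\left(-7 \right)} + \left(5 - \frac{18}{21}\right)\right) = - \frac{39 \left(0 + \left(5 - \frac{18}{21}\right)\right)}{2} = - \frac{39 \left(0 + \left(5 - \frac{6}{7}\right)\right)}{2} = - \frac{39 \left(0 + \frac{29}{7}\right)}{2} = \left(- \frac{39}{2}\right) \frac{29}{7} = - \frac{1131}{14}$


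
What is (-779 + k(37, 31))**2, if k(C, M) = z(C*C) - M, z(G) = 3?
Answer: 651249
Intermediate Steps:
k(C, M) = 3 - M
(-779 + k(37, 31))**2 = (-779 + (3 - 1*31))**2 = (-779 + (3 - 31))**2 = (-779 - 28)**2 = (-807)**2 = 651249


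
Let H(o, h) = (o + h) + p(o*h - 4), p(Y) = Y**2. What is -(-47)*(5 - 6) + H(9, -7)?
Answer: 4444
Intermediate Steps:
H(o, h) = h + o + (-4 + h*o)**2 (H(o, h) = (o + h) + (o*h - 4)**2 = (h + o) + (h*o - 4)**2 = (h + o) + (-4 + h*o)**2 = h + o + (-4 + h*o)**2)
-(-47)*(5 - 6) + H(9, -7) = -(-47)*(5 - 6) + (-7 + 9 + (-4 - 7*9)**2) = -(-47)*(-1) + (-7 + 9 + (-4 - 63)**2) = -47*1 + (-7 + 9 + (-67)**2) = -47 + (-7 + 9 + 4489) = -47 + 4491 = 4444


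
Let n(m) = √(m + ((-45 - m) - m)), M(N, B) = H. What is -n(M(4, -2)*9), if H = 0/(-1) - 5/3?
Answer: -I*√30 ≈ -5.4772*I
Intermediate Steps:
H = -5/3 (H = 0*(-1) - 5*⅓ = 0 - 5/3 = -5/3 ≈ -1.6667)
M(N, B) = -5/3
n(m) = √(-45 - m) (n(m) = √(m + (-45 - 2*m)) = √(-45 - m))
-n(M(4, -2)*9) = -√(-45 - (-5)*9/3) = -√(-45 - 1*(-15)) = -√(-45 + 15) = -√(-30) = -I*√30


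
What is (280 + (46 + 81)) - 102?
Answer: 305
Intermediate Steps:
(280 + (46 + 81)) - 102 = (280 + 127) - 102 = 407 - 102 = 305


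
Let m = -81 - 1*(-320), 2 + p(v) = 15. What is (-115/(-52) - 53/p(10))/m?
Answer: -97/12428 ≈ -0.0078050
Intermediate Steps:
p(v) = 13 (p(v) = -2 + 15 = 13)
m = 239 (m = -81 + 320 = 239)
(-115/(-52) - 53/p(10))/m = (-115/(-52) - 53/13)/239 = (-115*(-1/52) - 53*1/13)*(1/239) = (115/52 - 53/13)*(1/239) = -97/52*1/239 = -97/12428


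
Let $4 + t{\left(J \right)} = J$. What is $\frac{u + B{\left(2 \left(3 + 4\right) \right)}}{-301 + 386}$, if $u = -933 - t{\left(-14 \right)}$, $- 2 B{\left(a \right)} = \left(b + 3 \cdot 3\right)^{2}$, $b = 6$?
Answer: $- \frac{411}{34} \approx -12.088$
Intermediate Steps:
$t{\left(J \right)} = -4 + J$
$B{\left(a \right)} = - \frac{225}{2}$ ($B{\left(a \right)} = - \frac{\left(6 + 3 \cdot 3\right)^{2}}{2} = - \frac{\left(6 + 9\right)^{2}}{2} = - \frac{15^{2}}{2} = \left(- \frac{1}{2}\right) 225 = - \frac{225}{2}$)
$u = -915$ ($u = -933 - \left(-4 - 14\right) = -933 - -18 = -933 + 18 = -915$)
$\frac{u + B{\left(2 \left(3 + 4\right) \right)}}{-301 + 386} = \frac{-915 - \frac{225}{2}}{-301 + 386} = - \frac{2055}{2 \cdot 85} = \left(- \frac{2055}{2}\right) \frac{1}{85} = - \frac{411}{34}$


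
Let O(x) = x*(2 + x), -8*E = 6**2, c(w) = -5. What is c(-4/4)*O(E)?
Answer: -225/4 ≈ -56.250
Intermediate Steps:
E = -9/2 (E = -1/8*6**2 = -1/8*36 = -9/2 ≈ -4.5000)
c(-4/4)*O(E) = -(-45)*(2 - 9/2)/2 = -(-45)*(-5)/(2*2) = -5*45/4 = -225/4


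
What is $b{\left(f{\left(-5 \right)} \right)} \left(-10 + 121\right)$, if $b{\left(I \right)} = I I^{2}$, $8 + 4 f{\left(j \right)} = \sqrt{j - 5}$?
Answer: $- \frac{1887}{4} + \frac{10101 i \sqrt{10}}{32} \approx -471.75 + 998.19 i$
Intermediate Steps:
$f{\left(j \right)} = -2 + \frac{\sqrt{-5 + j}}{4}$ ($f{\left(j \right)} = -2 + \frac{\sqrt{j - 5}}{4} = -2 + \frac{\sqrt{-5 + j}}{4}$)
$b{\left(I \right)} = I^{3}$
$b{\left(f{\left(-5 \right)} \right)} \left(-10 + 121\right) = \left(-2 + \frac{\sqrt{-5 - 5}}{4}\right)^{3} \left(-10 + 121\right) = \left(-2 + \frac{\sqrt{-10}}{4}\right)^{3} \cdot 111 = \left(-2 + \frac{i \sqrt{10}}{4}\right)^{3} \cdot 111 = 111 \left(-2 + \frac{i \sqrt{10}}{4}\right)^{3}$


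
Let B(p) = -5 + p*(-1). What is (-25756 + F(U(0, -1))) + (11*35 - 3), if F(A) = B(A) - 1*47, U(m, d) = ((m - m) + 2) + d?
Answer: -25427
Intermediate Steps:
B(p) = -5 - p
U(m, d) = 2 + d (U(m, d) = (0 + 2) + d = 2 + d)
F(A) = -52 - A (F(A) = (-5 - A) - 1*47 = (-5 - A) - 47 = -52 - A)
(-25756 + F(U(0, -1))) + (11*35 - 3) = (-25756 + (-52 - (2 - 1))) + (11*35 - 3) = (-25756 + (-52 - 1*1)) + (385 - 3) = (-25756 + (-52 - 1)) + 382 = (-25756 - 53) + 382 = -25809 + 382 = -25427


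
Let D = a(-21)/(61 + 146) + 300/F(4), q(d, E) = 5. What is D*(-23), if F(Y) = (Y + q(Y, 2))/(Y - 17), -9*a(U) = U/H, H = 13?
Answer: 3498293/351 ≈ 9966.6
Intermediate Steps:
a(U) = -U/117 (a(U) = -U/(9*13) = -U/117)
F(Y) = (5 + Y)/(-17 + Y) (F(Y) = (Y + 5)/(Y - 17) = (5 + Y)/(-17 + Y))
D = -3498293/8073 (D = (-1/117*(-21))/(61 + 146) + 300/(((5 + 4)/(-17 + 4))) = (7/39)/207 + 300/((9/(-13))) = (7/39)*(1/207) + 300/((-1/13*9)) = 7/8073 + 300/(-9/13) = 7/8073 + 300*(-13/9) = 7/8073 - 1300/3 = -3498293/8073 ≈ -433.33)
D*(-23) = -3498293/8073*(-23) = 3498293/351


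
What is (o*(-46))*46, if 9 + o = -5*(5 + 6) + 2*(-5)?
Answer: 156584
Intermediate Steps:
o = -74 (o = -9 + (-5*(5 + 6) + 2*(-5)) = -9 + (-5*11 - 10) = -9 + (-55 - 10) = -9 - 65 = -74)
(o*(-46))*46 = -74*(-46)*46 = 3404*46 = 156584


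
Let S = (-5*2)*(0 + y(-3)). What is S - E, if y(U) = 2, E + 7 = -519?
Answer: 506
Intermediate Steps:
E = -526 (E = -7 - 519 = -526)
S = -20 (S = (-5*2)*(0 + 2) = -10*2 = -20)
S - E = -20 - 1*(-526) = -20 + 526 = 506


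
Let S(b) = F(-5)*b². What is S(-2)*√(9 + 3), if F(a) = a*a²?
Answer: -1000*√3 ≈ -1732.1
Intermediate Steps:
F(a) = a³
S(b) = -125*b² (S(b) = (-5)³*b² = -125*b²)
S(-2)*√(9 + 3) = (-125*(-2)²)*√(9 + 3) = (-125*4)*√12 = -1000*√3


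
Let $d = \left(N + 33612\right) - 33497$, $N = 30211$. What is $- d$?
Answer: $-30326$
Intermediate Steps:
$d = 30326$ ($d = \left(30211 + 33612\right) - 33497 = 63823 - 33497 = 30326$)
$- d = \left(-1\right) 30326 = -30326$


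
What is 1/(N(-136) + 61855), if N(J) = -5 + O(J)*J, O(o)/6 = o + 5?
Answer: 1/168746 ≈ 5.9261e-6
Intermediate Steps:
O(o) = 30 + 6*o (O(o) = 6*(o + 5) = 6*(5 + o) = 30 + 6*o)
N(J) = -5 + J*(30 + 6*J) (N(J) = -5 + (30 + 6*J)*J = -5 + J*(30 + 6*J))
1/(N(-136) + 61855) = 1/((-5 + 6*(-136)*(5 - 136)) + 61855) = 1/((-5 + 6*(-136)*(-131)) + 61855) = 1/((-5 + 106896) + 61855) = 1/(106891 + 61855) = 1/168746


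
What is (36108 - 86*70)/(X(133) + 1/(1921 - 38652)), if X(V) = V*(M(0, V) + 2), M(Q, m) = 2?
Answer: 1105162328/19540891 ≈ 56.556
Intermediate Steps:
X(V) = 4*V (X(V) = V*(2 + 2) = V*4 = 4*V)
(36108 - 86*70)/(X(133) + 1/(1921 - 38652)) = (36108 - 86*70)/(4*133 + 1/(1921 - 38652)) = (36108 - 6020)/(532 + 1/(-36731)) = 30088/(532 - 1/36731) = 30088/(19540891/36731) = 30088*(36731/19540891) = 1105162328/19540891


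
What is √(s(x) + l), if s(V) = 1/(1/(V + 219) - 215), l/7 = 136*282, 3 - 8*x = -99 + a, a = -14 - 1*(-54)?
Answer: √10208448124362557/195001 ≈ 518.13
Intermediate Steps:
a = 40 (a = -14 + 54 = 40)
x = 31/4 (x = 3/8 - (-99 + 40)/8 = 3/8 - ⅛*(-59) = 3/8 + 59/8 = 31/4 ≈ 7.7500)
l = 268464 (l = 7*(136*282) = 7*38352 = 268464)
s(V) = 1/(-215 + 1/(219 + V)) (s(V) = 1/(1/(219 + V) - 215) = 1/(-215 + 1/(219 + V)))
√(s(x) + l) = √((-219 - 1*31/4)/(47084 + 215*(31/4)) + 268464) = √((-219 - 31/4)/(47084 + 6665/4) + 268464) = √(-907/4/(195001/4) + 268464) = √((4/195001)*(-907/4) + 268464) = √(-907/195001 + 268464) = √(52350747557/195001) = √10208448124362557/195001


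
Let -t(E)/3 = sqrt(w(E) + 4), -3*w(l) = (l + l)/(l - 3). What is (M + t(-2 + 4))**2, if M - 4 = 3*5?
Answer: 409 - 152*sqrt(3) ≈ 145.73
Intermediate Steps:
M = 19 (M = 4 + 3*5 = 4 + 15 = 19)
w(l) = -2*l/(3*(-3 + l)) (w(l) = -(l + l)/(3*(l - 3)) = -2*l/(3*(-3 + l)))
t(E) = -3*sqrt(4 - 2*E/(-9 + 3*E)) (t(E) = -3*sqrt(-2*E/(-9 + 3*E) + 4) = -3*sqrt(4 - 2*E/(-9 + 3*E)))
(M + t(-2 + 4))**2 = (19 - sqrt(6)*sqrt((-18 + 5*(-2 + 4))/(-3 + (-2 + 4))))**2 = (19 - sqrt(6)*sqrt((-18 + 5*2)/(-3 + 2)))**2 = (19 - sqrt(6)*sqrt((-18 + 10)/(-1)))**2 = (19 - sqrt(6)*sqrt(-1*(-8)))**2 = (19 - sqrt(6)*sqrt(8))**2 = (19 - sqrt(6)*2*sqrt(2))**2 = (19 - 4*sqrt(3))**2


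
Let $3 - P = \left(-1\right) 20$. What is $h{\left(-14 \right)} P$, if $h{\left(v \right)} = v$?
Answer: $-322$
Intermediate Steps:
$P = 23$ ($P = 3 - \left(-1\right) 20 = 3 - -20 = 3 + 20 = 23$)
$h{\left(-14 \right)} P = \left(-14\right) 23 = -322$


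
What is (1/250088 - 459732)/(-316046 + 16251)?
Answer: 1352628899/882060376 ≈ 1.5335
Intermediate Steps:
(1/250088 - 459732)/(-316046 + 16251) = (1/250088 - 459732)/(-299795) = -114973456415/250088*(-1/299795) = 1352628899/882060376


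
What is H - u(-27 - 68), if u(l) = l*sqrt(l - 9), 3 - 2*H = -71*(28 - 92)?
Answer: -4541/2 + 190*I*sqrt(26) ≈ -2270.5 + 968.81*I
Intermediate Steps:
H = -4541/2 (H = 3/2 - (-71)*(28 - 92)/2 = 3/2 - (-71)*(-64)/2 = 3/2 - 1/2*4544 = 3/2 - 2272 = -4541/2 ≈ -2270.5)
u(l) = l*sqrt(-9 + l)
H - u(-27 - 68) = -4541/2 - (-27 - 68)*sqrt(-9 + (-27 - 68)) = -4541/2 - (-95)*sqrt(-9 - 95) = -4541/2 - (-95)*sqrt(-104) = -4541/2 - (-95)*2*I*sqrt(26) = -4541/2 - (-190)*I*sqrt(26) = -4541/2 + 190*I*sqrt(26)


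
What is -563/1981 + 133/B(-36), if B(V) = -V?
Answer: 243205/71316 ≈ 3.4102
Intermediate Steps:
-563/1981 + 133/B(-36) = -563/1981 + 133/((-1*(-36))) = -563*1/1981 + 133/36 = -563/1981 + 133*(1/36) = -563/1981 + 133/36 = 243205/71316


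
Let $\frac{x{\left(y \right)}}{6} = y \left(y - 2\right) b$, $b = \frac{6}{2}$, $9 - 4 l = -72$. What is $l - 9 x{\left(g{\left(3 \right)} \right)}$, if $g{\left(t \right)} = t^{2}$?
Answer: $- \frac{40743}{4} \approx -10186.0$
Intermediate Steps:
$l = \frac{81}{4}$ ($l = \frac{9}{4} - -18 = \frac{9}{4} + 18 = \frac{81}{4} \approx 20.25$)
$b = 3$ ($b = 6 \cdot \frac{1}{2} = 3$)
$x{\left(y \right)} = 18 y \left(-2 + y\right)$ ($x{\left(y \right)} = 6 y \left(y - 2\right) 3 = 6 y \left(-2 + y\right) 3 = 6 \cdot 3 y \left(-2 + y\right) = 18 y \left(-2 + y\right)$)
$l - 9 x{\left(g{\left(3 \right)} \right)} = \frac{81}{4} - 9 \cdot 18 \cdot 3^{2} \left(-2 + 3^{2}\right) = \frac{81}{4} - 9 \cdot 18 \cdot 9 \left(-2 + 9\right) = \frac{81}{4} - 9 \cdot 18 \cdot 9 \cdot 7 = \frac{81}{4} - 10206 = - \frac{40743}{4}$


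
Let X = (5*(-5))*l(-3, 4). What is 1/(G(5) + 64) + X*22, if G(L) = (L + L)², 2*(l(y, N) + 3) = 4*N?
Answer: -450999/164 ≈ -2750.0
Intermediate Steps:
l(y, N) = -3 + 2*N (l(y, N) = -3 + (4*N)/2 = -3 + 2*N)
G(L) = 4*L² (G(L) = (2*L)² = 4*L²)
X = -125 (X = (5*(-5))*(-3 + 2*4) = -25*(-3 + 8) = -25*5 = -125)
1/(G(5) + 64) + X*22 = 1/(4*5² + 64) - 125*22 = 1/(4*25 + 64) - 2750 = 1/(100 + 64) - 2750 = 1/164 - 2750 = -450999/164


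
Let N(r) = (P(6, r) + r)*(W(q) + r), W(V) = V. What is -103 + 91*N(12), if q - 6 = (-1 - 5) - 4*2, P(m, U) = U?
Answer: 8633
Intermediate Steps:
q = -8 (q = 6 + ((-1 - 5) - 4*2) = 6 + (-6 - 8) = 6 - 14 = -8)
N(r) = 2*r*(-8 + r) (N(r) = (r + r)*(-8 + r) = (2*r)*(-8 + r) = 2*r*(-8 + r))
-103 + 91*N(12) = -103 + 91*(2*12*(-8 + 12)) = -103 + 91*(2*12*4) = -103 + 91*96 = -103 + 8736 = 8633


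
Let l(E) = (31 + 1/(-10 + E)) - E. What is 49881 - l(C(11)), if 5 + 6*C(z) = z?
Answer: 448660/9 ≈ 49851.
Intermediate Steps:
C(z) = -5/6 + z/6
l(E) = 31 + 1/(-10 + E) - E
49881 - l(C(11)) = 49881 - (-309 - (-5/6 + (1/6)*11)**2 + 41*(-5/6 + (1/6)*11))/(-10 + (-5/6 + (1/6)*11)) = 49881 - (-309 - (-5/6 + 11/6)**2 + 41*(-5/6 + 11/6))/(-10 + (-5/6 + 11/6)) = 49881 - (-309 - 1*1**2 + 41*1)/(-10 + 1) = 49881 - (-309 - 1*1 + 41)/(-9) = 49881 - (-1)*(-309 - 1 + 41)/9 = 49881 - (-1)*(-269)/9 = 49881 - 1*269/9 = 49881 - 269/9 = 448660/9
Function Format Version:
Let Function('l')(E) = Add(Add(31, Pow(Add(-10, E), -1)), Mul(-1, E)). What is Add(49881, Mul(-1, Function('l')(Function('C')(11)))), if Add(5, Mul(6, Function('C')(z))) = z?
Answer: Rational(448660, 9) ≈ 49851.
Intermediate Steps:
Function('C')(z) = Add(Rational(-5, 6), Mul(Rational(1, 6), z))
Function('l')(E) = Add(31, Pow(Add(-10, E), -1), Mul(-1, E))
Add(49881, Mul(-1, Function('l')(Function('C')(11)))) = Add(49881, Mul(-1, Mul(Pow(Add(-10, Add(Rational(-5, 6), Mul(Rational(1, 6), 11))), -1), Add(-309, Mul(-1, Pow(Add(Rational(-5, 6), Mul(Rational(1, 6), 11)), 2)), Mul(41, Add(Rational(-5, 6), Mul(Rational(1, 6), 11))))))) = Add(49881, Mul(-1, Mul(Pow(Add(-10, Add(Rational(-5, 6), Rational(11, 6))), -1), Add(-309, Mul(-1, Pow(Add(Rational(-5, 6), Rational(11, 6)), 2)), Mul(41, Add(Rational(-5, 6), Rational(11, 6))))))) = Add(49881, Mul(-1, Mul(Pow(Add(-10, 1), -1), Add(-309, Mul(-1, Pow(1, 2)), Mul(41, 1))))) = Add(49881, Mul(-1, Mul(Pow(-9, -1), Add(-309, Mul(-1, 1), 41)))) = Add(49881, Mul(-1, Mul(Rational(-1, 9), Add(-309, -1, 41)))) = Add(49881, Mul(-1, Mul(Rational(-1, 9), -269))) = Add(49881, Mul(-1, Rational(269, 9))) = Add(49881, Rational(-269, 9)) = Rational(448660, 9)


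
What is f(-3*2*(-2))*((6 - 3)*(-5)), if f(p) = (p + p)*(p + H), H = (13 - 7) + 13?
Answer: -11160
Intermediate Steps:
H = 19 (H = 6 + 13 = 19)
f(p) = 2*p*(19 + p) (f(p) = (p + p)*(p + 19) = (2*p)*(19 + p) = 2*p*(19 + p))
f(-3*2*(-2))*((6 - 3)*(-5)) = (2*(-3*2*(-2))*(19 - 3*2*(-2)))*((6 - 3)*(-5)) = (2*(-6*(-2))*(19 - 6*(-2)))*(3*(-5)) = (2*12*(19 + 12))*(-15) = (2*12*31)*(-15) = 744*(-15) = -11160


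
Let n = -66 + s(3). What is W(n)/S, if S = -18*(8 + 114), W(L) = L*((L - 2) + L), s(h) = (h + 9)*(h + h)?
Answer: -5/183 ≈ -0.027322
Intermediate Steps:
s(h) = 2*h*(9 + h) (s(h) = (9 + h)*(2*h) = 2*h*(9 + h))
n = 6 (n = -66 + 2*3*(9 + 3) = -66 + 2*3*12 = -66 + 72 = 6)
W(L) = L*(-2 + 2*L) (W(L) = L*((-2 + L) + L) = L*(-2 + 2*L))
S = -2196 (S = -18*122 = -2196)
W(n)/S = (2*6*(-1 + 6))/(-2196) = (2*6*5)*(-1/2196) = 60*(-1/2196) = -5/183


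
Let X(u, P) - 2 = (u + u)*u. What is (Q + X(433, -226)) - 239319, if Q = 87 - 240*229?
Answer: 80788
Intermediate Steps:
X(u, P) = 2 + 2*u² (X(u, P) = 2 + (u + u)*u = 2 + (2*u)*u = 2 + 2*u²)
Q = -54873 (Q = 87 - 54960 = -54873)
(Q + X(433, -226)) - 239319 = (-54873 + (2 + 2*433²)) - 239319 = (-54873 + (2 + 2*187489)) - 239319 = (-54873 + (2 + 374978)) - 239319 = (-54873 + 374980) - 239319 = 320107 - 239319 = 80788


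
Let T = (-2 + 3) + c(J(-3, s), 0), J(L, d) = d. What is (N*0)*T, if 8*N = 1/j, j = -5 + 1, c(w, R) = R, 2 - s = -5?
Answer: 0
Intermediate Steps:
s = 7 (s = 2 - 1*(-5) = 2 + 5 = 7)
j = -4
N = -1/32 (N = (⅛)/(-4) = (⅛)*(-¼) = -1/32 ≈ -0.031250)
T = 1 (T = (-2 + 3) + 0 = 1 + 0 = 1)
(N*0)*T = -1/32*0*1 = 0*1 = 0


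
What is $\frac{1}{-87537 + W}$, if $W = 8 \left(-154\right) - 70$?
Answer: $- \frac{1}{88839} \approx -1.1256 \cdot 10^{-5}$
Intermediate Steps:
$W = -1302$ ($W = -1232 - 70 = -1302$)
$\frac{1}{-87537 + W} = \frac{1}{-87537 - 1302} = \frac{1}{-88839} = - \frac{1}{88839}$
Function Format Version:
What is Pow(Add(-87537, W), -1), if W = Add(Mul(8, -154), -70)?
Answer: Rational(-1, 88839) ≈ -1.1256e-5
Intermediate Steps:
W = -1302 (W = Add(-1232, -70) = -1302)
Pow(Add(-87537, W), -1) = Pow(Add(-87537, -1302), -1) = Pow(-88839, -1) = Rational(-1, 88839)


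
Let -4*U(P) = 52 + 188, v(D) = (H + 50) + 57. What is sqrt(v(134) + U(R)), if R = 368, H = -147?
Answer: 10*I ≈ 10.0*I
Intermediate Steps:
v(D) = -40 (v(D) = (-147 + 50) + 57 = -97 + 57 = -40)
U(P) = -60 (U(P) = -(52 + 188)/4 = -1/4*240 = -60)
sqrt(v(134) + U(R)) = sqrt(-40 - 60) = sqrt(-100) = 10*I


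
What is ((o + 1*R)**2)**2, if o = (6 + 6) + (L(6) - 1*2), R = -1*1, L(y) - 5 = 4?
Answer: 104976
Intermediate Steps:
L(y) = 9 (L(y) = 5 + 4 = 9)
R = -1
o = 19 (o = (6 + 6) + (9 - 1*2) = 12 + (9 - 2) = 12 + 7 = 19)
((o + 1*R)**2)**2 = ((19 + 1*(-1))**2)**2 = ((19 - 1)**2)**2 = (18**2)**2 = 324**2 = 104976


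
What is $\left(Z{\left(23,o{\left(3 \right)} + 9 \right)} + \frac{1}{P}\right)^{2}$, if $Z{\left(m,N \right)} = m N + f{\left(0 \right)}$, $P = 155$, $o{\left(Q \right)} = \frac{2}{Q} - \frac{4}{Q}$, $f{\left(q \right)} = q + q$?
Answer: $\frac{7943800384}{216225} \approx 36739.0$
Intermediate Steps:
$f{\left(q \right)} = 2 q$
$o{\left(Q \right)} = - \frac{2}{Q}$
$Z{\left(m,N \right)} = N m$ ($Z{\left(m,N \right)} = m N + 2 \cdot 0 = N m + 0 = N m$)
$\left(Z{\left(23,o{\left(3 \right)} + 9 \right)} + \frac{1}{P}\right)^{2} = \left(\left(- \frac{2}{3} + 9\right) 23 + \frac{1}{155}\right)^{2} = \left(\frac{25}{3} \cdot 23 + \frac{1}{155}\right)^{2} = \left(\frac{575}{3} + \frac{1}{155}\right)^{2} = \left(\frac{89128}{465}\right)^{2} = \frac{7943800384}{216225}$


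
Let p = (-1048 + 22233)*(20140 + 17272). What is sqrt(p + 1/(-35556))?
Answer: 17*sqrt(866776952540919)/17778 ≈ 28153.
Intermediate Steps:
p = 792573220 (p = 21185*37412 = 792573220)
sqrt(p + 1/(-35556)) = sqrt(792573220 + 1/(-35556)) = sqrt(792573220 - 1/35556) = sqrt(28180733410319/35556) = 17*sqrt(866776952540919)/17778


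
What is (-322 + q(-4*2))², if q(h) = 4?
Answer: 101124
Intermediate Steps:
(-322 + q(-4*2))² = (-322 + 4)² = (-318)² = 101124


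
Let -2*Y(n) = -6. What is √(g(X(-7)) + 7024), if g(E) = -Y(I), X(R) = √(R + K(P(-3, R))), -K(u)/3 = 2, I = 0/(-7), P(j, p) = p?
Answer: √7021 ≈ 83.791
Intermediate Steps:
I = 0 (I = 0*(-⅐) = 0)
K(u) = -6 (K(u) = -3*2 = -6)
Y(n) = 3 (Y(n) = -½*(-6) = 3)
X(R) = √(-6 + R) (X(R) = √(R - 6) = √(-6 + R))
g(E) = -3 (g(E) = -1*3 = -3)
√(g(X(-7)) + 7024) = √(-3 + 7024) = √7021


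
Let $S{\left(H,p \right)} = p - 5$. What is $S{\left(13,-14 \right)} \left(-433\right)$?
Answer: $8227$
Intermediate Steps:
$S{\left(H,p \right)} = -5 + p$
$S{\left(13,-14 \right)} \left(-433\right) = \left(-5 - 14\right) \left(-433\right) = \left(-19\right) \left(-433\right) = 8227$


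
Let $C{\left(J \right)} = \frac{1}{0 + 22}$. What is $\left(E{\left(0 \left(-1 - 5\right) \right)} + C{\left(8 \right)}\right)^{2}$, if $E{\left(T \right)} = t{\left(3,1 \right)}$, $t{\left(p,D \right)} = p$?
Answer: $\frac{4489}{484} \approx 9.2748$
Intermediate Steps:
$C{\left(J \right)} = \frac{1}{22}$
$E{\left(T \right)} = 3$
$\left(E{\left(0 \left(-1 - 5\right) \right)} + C{\left(8 \right)}\right)^{2} = \left(3 + \frac{1}{22}\right)^{2} = \left(\frac{67}{22}\right)^{2} = \frac{4489}{484}$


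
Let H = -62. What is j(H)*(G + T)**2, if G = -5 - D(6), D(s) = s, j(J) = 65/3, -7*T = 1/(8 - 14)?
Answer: 13813865/5292 ≈ 2610.3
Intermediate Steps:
T = 1/42 (T = -1/(7*(8 - 14)) = -1/7/(-6) = -1/7*(-1/6) = 1/42 ≈ 0.023810)
j(J) = 65/3 (j(J) = 65*(1/3) = 65/3)
G = -11 (G = -5 - 1*6 = -5 - 6 = -11)
j(H)*(G + T)**2 = 65*(-11 + 1/42)**2/3 = 65*(-461/42)**2/3 = (65/3)*(212521/1764) = 13813865/5292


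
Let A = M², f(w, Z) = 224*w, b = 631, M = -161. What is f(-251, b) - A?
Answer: -82145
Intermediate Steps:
A = 25921 (A = (-161)² = 25921)
f(-251, b) - A = 224*(-251) - 1*25921 = -56224 - 25921 = -82145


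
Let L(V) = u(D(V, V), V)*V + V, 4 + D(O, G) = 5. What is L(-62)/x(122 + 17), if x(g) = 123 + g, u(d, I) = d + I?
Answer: 1860/131 ≈ 14.198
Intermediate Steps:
D(O, G) = 1 (D(O, G) = -4 + 5 = 1)
u(d, I) = I + d
L(V) = V + V*(1 + V) (L(V) = (V + 1)*V + V = (1 + V)*V + V = V*(1 + V) + V = V + V*(1 + V))
L(-62)/x(122 + 17) = (-62*(2 - 62))/(123 + (122 + 17)) = (-62*(-60))/(123 + 139) = 3720/262 = 3720*(1/262) = 1860/131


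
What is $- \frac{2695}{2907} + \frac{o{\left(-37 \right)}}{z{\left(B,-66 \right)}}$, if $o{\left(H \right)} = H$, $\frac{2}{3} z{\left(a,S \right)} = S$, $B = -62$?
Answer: $- \frac{1966}{3553} \approx -0.55334$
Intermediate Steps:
$z{\left(a,S \right)} = \frac{3 S}{2}$
$- \frac{2695}{2907} + \frac{o{\left(-37 \right)}}{z{\left(B,-66 \right)}} = - \frac{2695}{2907} - \frac{37}{\frac{3}{2} \left(-66\right)} = \left(-2695\right) \frac{1}{2907} - \frac{37}{-99} = - \frac{2695}{2907} - - \frac{37}{99} = - \frac{2695}{2907} + \frac{37}{99} = - \frac{1966}{3553}$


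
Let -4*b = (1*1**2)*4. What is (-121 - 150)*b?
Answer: 271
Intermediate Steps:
b = -1 (b = -1*1**2*4/4 = -1*1*4/4 = -4/4 = -1/4*4 = -1)
(-121 - 150)*b = (-121 - 150)*(-1) = -271*(-1) = 271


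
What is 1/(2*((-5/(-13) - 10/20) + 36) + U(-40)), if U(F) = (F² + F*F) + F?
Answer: 13/42013 ≈ 0.00030943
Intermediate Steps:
U(F) = F + 2*F² (U(F) = (F² + F²) + F = 2*F² + F = F + 2*F²)
1/(2*((-5/(-13) - 10/20) + 36) + U(-40)) = 1/(2*((-5/(-13) - 10/20) + 36) - 40*(1 + 2*(-40))) = 1/(2*((-5*(-1/13) - 10*1/20) + 36) - 40*(1 - 80)) = 1/(2*((5/13 - ½) + 36) - 40*(-79)) = 1/(2*(-3/26 + 36) + 3160) = 1/(2*(933/26) + 3160) = 1/(933/13 + 3160) = 1/(42013/13) = 13/42013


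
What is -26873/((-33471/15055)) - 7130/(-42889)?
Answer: 17351970688565/1435537719 ≈ 12087.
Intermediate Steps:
-26873/((-33471/15055)) - 7130/(-42889) = -26873/((-33471*1/15055)) - 7130*(-1/42889) = -26873/(-33471/15055) + 7130/42889 = -26873*(-15055/33471) + 7130/42889 = 404573015/33471 + 7130/42889 = 17351970688565/1435537719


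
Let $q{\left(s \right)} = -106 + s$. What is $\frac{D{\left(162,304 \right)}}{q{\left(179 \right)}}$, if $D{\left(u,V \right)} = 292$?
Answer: $4$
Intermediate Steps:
$\frac{D{\left(162,304 \right)}}{q{\left(179 \right)}} = \frac{292}{-106 + 179} = \frac{292}{73} = 292 \cdot \frac{1}{73} = 4$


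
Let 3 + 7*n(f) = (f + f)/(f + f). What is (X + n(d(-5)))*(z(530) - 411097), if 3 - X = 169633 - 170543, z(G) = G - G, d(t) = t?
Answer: -2626498733/7 ≈ -3.7521e+8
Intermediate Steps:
n(f) = -2/7 (n(f) = -3/7 + ((f + f)/(f + f))/7 = -3/7 + ((2*f)/((2*f)))/7 = -3/7 + ((2*f)*(1/(2*f)))/7 = -3/7 + (⅐)*1 = -3/7 + ⅐ = -2/7)
z(G) = 0
X = 913 (X = 3 - (169633 - 170543) = 3 - 1*(-910) = 3 + 910 = 913)
(X + n(d(-5)))*(z(530) - 411097) = (913 - 2/7)*(0 - 411097) = (6389/7)*(-411097) = -2626498733/7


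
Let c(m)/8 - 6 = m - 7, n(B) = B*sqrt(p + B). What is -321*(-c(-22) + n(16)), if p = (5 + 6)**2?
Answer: -59064 - 5136*sqrt(137) ≈ -1.1918e+5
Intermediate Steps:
p = 121 (p = 11**2 = 121)
n(B) = B*sqrt(121 + B)
c(m) = -8 + 8*m (c(m) = 48 + 8*(m - 7) = 48 + 8*(-7 + m) = 48 + (-56 + 8*m) = -8 + 8*m)
-321*(-c(-22) + n(16)) = -321*(-(-8 + 8*(-22)) + 16*sqrt(121 + 16)) = -321*(-(-8 - 176) + 16*sqrt(137)) = -321*(-1*(-184) + 16*sqrt(137)) = -321*(184 + 16*sqrt(137)) = -59064 - 5136*sqrt(137)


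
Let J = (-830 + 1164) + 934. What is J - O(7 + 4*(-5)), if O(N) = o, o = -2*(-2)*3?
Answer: 1256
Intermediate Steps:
J = 1268 (J = 334 + 934 = 1268)
o = 12 (o = 4*3 = 12)
O(N) = 12
J - O(7 + 4*(-5)) = 1268 - 1*12 = 1268 - 12 = 1256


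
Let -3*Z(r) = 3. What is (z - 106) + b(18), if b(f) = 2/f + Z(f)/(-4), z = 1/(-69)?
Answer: -87481/828 ≈ -105.65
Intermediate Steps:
Z(r) = -1 (Z(r) = -⅓*3 = -1)
z = -1/69 ≈ -0.014493
b(f) = ¼ + 2/f (b(f) = 2/f - 1/(-4) = 2/f - 1*(-¼) = 2/f + ¼ = ¼ + 2/f)
(z - 106) + b(18) = (-1/69 - 106) + (¼)*(8 + 18)/18 = -7315/69 + (¼)*(1/18)*26 = -7315/69 + 13/36 = -87481/828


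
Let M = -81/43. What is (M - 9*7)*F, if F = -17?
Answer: 47430/43 ≈ 1103.0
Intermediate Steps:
M = -81/43 (M = -81*1/43 = -81/43 ≈ -1.8837)
(M - 9*7)*F = (-81/43 - 9*7)*(-17) = (-81/43 - 1*63)*(-17) = (-81/43 - 63)*(-17) = -2790/43*(-17) = 47430/43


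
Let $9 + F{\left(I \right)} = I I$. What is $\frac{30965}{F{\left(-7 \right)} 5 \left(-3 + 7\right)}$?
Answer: $\frac{6193}{160} \approx 38.706$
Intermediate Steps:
$F{\left(I \right)} = -9 + I^{2}$ ($F{\left(I \right)} = -9 + I I = -9 + I^{2}$)
$\frac{30965}{F{\left(-7 \right)} 5 \left(-3 + 7\right)} = \frac{30965}{\left(-9 + \left(-7\right)^{2}\right) 5 \left(-3 + 7\right)} = \frac{30965}{\left(-9 + 49\right) 5 \cdot 4} = \frac{30965}{40 \cdot 20} = \frac{30965}{800} = 30965 \cdot \frac{1}{800} = \frac{6193}{160}$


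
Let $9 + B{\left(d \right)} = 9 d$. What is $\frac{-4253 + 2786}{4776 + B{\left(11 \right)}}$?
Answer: $- \frac{489}{1622} \approx -0.30148$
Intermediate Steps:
$B{\left(d \right)} = -9 + 9 d$
$\frac{-4253 + 2786}{4776 + B{\left(11 \right)}} = \frac{-4253 + 2786}{4776 + \left(-9 + 9 \cdot 11\right)} = - \frac{1467}{4776 + \left(-9 + 99\right)} = - \frac{1467}{4776 + 90} = - \frac{1467}{4866} = \left(-1467\right) \frac{1}{4866} = - \frac{489}{1622}$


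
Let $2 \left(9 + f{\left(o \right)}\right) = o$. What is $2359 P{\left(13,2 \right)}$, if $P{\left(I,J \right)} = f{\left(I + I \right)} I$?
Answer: $122668$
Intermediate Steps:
$f{\left(o \right)} = -9 + \frac{o}{2}$
$P{\left(I,J \right)} = I \left(-9 + I\right)$ ($P{\left(I,J \right)} = \left(-9 + \frac{I + I}{2}\right) I = \left(-9 + \frac{2 I}{2}\right) I = \left(-9 + I\right) I = I \left(-9 + I\right)$)
$2359 P{\left(13,2 \right)} = 2359 \cdot 13 \left(-9 + 13\right) = 2359 \cdot 13 \cdot 4 = 2359 \cdot 52 = 122668$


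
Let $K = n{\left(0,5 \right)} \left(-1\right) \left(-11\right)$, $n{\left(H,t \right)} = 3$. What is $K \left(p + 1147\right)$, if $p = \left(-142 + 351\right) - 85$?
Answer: $41943$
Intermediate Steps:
$K = 33$ ($K = 3 \left(-1\right) \left(-11\right) = \left(-3\right) \left(-11\right) = 33$)
$p = 124$ ($p = 209 - 85 = 124$)
$K \left(p + 1147\right) = 33 \left(124 + 1147\right) = 33 \cdot 1271 = 41943$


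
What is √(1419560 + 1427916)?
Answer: 2*√711869 ≈ 1687.4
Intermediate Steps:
√(1419560 + 1427916) = √2847476 = 2*√711869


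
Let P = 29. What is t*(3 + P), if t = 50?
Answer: 1600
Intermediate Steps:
t*(3 + P) = 50*(3 + 29) = 50*32 = 1600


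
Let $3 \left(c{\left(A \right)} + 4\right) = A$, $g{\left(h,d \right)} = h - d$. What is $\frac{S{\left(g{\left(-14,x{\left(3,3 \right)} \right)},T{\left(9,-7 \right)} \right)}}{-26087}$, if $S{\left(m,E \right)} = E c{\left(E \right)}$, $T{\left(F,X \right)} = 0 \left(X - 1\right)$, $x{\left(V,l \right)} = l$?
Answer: $0$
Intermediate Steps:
$c{\left(A \right)} = -4 + \frac{A}{3}$
$T{\left(F,X \right)} = 0$ ($T{\left(F,X \right)} = 0 \left(-1 + X\right) = 0$)
$S{\left(m,E \right)} = E \left(-4 + \frac{E}{3}\right)$
$\frac{S{\left(g{\left(-14,x{\left(3,3 \right)} \right)},T{\left(9,-7 \right)} \right)}}{-26087} = \frac{\frac{1}{3} \cdot 0 \left(-12 + 0\right)}{-26087} = \frac{1}{3} \cdot 0 \left(-12\right) \left(- \frac{1}{26087}\right) = 0 \left(- \frac{1}{26087}\right) = 0$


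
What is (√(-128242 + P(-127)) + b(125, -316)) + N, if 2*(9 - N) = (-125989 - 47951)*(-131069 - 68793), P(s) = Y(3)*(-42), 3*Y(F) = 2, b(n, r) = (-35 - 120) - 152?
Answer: -17381998438 + I*√128270 ≈ -1.7382e+10 + 358.15*I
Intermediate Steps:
b(n, r) = -307 (b(n, r) = -155 - 152 = -307)
Y(F) = ⅔ (Y(F) = (⅓)*2 = ⅔)
P(s) = -28 (P(s) = (⅔)*(-42) = -28)
N = -17381998131 (N = 9 - (-125989 - 47951)*(-131069 - 68793)/2 = 9 - (-86970)*(-199862) = 9 - ½*34763996280 = 9 - 17381998140 = -17381998131)
(√(-128242 + P(-127)) + b(125, -316)) + N = (√(-128242 - 28) - 307) - 17381998131 = (√(-128270) - 307) - 17381998131 = (I*√128270 - 307) - 17381998131 = (-307 + I*√128270) - 17381998131 = -17381998438 + I*√128270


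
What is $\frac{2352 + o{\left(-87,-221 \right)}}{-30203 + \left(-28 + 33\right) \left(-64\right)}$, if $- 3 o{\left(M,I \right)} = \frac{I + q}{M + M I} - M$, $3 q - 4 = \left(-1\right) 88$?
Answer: $- \frac{44462303}{584210220} \approx -0.076107$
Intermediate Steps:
$q = -28$ ($q = \frac{4}{3} + \frac{\left(-1\right) 88}{3} = \frac{4}{3} + \frac{1}{3} \left(-88\right) = \frac{4}{3} - \frac{88}{3} = -28$)
$o{\left(M,I \right)} = \frac{M}{3} - \frac{-28 + I}{3 \left(M + I M\right)}$ ($o{\left(M,I \right)} = - \frac{\frac{I - 28}{M + M I} - M}{3} = - \frac{\frac{-28 + I}{M + I M} - M}{3} = - \frac{- M + \frac{-28 + I}{M + I M}}{3} = \frac{M}{3} - \frac{-28 + I}{3 \left(M + I M\right)}$)
$\frac{2352 + o{\left(-87,-221 \right)}}{-30203 + \left(-28 + 33\right) \left(-64\right)} = \frac{2352 + \frac{28 + \left(-87\right)^{2} - -221 - 221 \left(-87\right)^{2}}{3 \left(-87\right) \left(1 - 221\right)}}{-30203 + \left(-28 + 33\right) \left(-64\right)} = \frac{2352 + \frac{1}{3} \left(- \frac{1}{87}\right) \frac{1}{-220} \left(28 + 7569 + 221 - 1672749\right)}{-30203 + 5 \left(-64\right)} = \frac{2352 + \frac{1}{3} \left(- \frac{1}{87}\right) \left(- \frac{1}{220}\right) \left(28 + 7569 + 221 - 1672749\right)}{-30203 - 320} = \frac{2352 + \frac{1}{3} \left(- \frac{1}{87}\right) \left(- \frac{1}{220}\right) \left(-1664931\right)}{-30523} = \left(2352 - \frac{554977}{19140}\right) \left(- \frac{1}{30523}\right) = \frac{44462303}{19140} \left(- \frac{1}{30523}\right) = - \frac{44462303}{584210220}$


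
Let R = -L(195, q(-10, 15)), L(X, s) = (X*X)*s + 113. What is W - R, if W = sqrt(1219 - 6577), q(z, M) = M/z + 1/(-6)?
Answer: -63262 + I*sqrt(5358) ≈ -63262.0 + 73.198*I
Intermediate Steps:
q(z, M) = -1/6 + M/z (q(z, M) = M/z + 1*(-1/6) = M/z - 1/6 = -1/6 + M/z)
L(X, s) = 113 + s*X**2 (L(X, s) = X**2*s + 113 = s*X**2 + 113 = 113 + s*X**2)
R = 63262 (R = -(113 + ((15 - 1/6*(-10))/(-10))*195**2) = -(113 - (15 + 5/3)/10*38025) = -(113 - 1/10*50/3*38025) = -(113 - 5/3*38025) = -(113 - 63375) = -1*(-63262) = 63262)
W = I*sqrt(5358) (W = sqrt(-5358) = I*sqrt(5358) ≈ 73.198*I)
W - R = I*sqrt(5358) - 1*63262 = I*sqrt(5358) - 63262 = -63262 + I*sqrt(5358)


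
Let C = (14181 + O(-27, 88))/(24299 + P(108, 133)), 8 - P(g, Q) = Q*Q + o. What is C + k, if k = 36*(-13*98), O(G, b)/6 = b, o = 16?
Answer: -302779419/6602 ≈ -45862.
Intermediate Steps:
O(G, b) = 6*b
k = -45864 (k = 36*(-1274) = -45864)
P(g, Q) = -8 - Q² (P(g, Q) = 8 - (Q*Q + 16) = 8 - (Q² + 16) = 8 - (16 + Q²) = 8 + (-16 - Q²) = -8 - Q²)
C = 14709/6602 (C = (14181 + 6*88)/(24299 + (-8 - 1*133²)) = (14181 + 528)/(24299 + (-8 - 1*17689)) = 14709/(24299 + (-8 - 17689)) = 14709/(24299 - 17697) = 14709/6602 ≈ 2.2280)
C + k = 14709/6602 - 45864 = -302779419/6602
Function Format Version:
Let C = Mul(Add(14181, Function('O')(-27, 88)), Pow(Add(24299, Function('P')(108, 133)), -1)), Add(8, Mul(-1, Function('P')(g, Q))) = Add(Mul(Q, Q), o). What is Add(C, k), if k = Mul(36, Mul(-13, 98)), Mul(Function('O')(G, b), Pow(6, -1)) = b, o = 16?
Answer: Rational(-302779419, 6602) ≈ -45862.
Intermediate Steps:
Function('O')(G, b) = Mul(6, b)
k = -45864 (k = Mul(36, -1274) = -45864)
Function('P')(g, Q) = Add(-8, Mul(-1, Pow(Q, 2))) (Function('P')(g, Q) = Add(8, Mul(-1, Add(Mul(Q, Q), 16))) = Add(8, Mul(-1, Add(Pow(Q, 2), 16))) = Add(8, Mul(-1, Add(16, Pow(Q, 2)))) = Add(8, Add(-16, Mul(-1, Pow(Q, 2)))) = Add(-8, Mul(-1, Pow(Q, 2))))
C = Rational(14709, 6602) (C = Mul(Add(14181, Mul(6, 88)), Pow(Add(24299, Add(-8, Mul(-1, Pow(133, 2)))), -1)) = Mul(Add(14181, 528), Pow(Add(24299, Add(-8, Mul(-1, 17689))), -1)) = Mul(14709, Pow(Add(24299, Add(-8, -17689)), -1)) = Mul(14709, Pow(Add(24299, -17697), -1)) = Mul(14709, Pow(6602, -1)) = Mul(14709, Rational(1, 6602)) = Rational(14709, 6602) ≈ 2.2280)
Add(C, k) = Add(Rational(14709, 6602), -45864) = Rational(-302779419, 6602)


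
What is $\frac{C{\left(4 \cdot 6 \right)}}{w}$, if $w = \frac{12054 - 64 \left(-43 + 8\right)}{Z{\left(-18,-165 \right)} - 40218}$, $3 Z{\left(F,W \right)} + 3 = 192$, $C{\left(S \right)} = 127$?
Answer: $- \frac{5099685}{14294} \approx -356.77$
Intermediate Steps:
$Z{\left(F,W \right)} = 63$ ($Z{\left(F,W \right)} = -1 + \frac{1}{3} \cdot 192 = -1 + 64 = 63$)
$w = - \frac{14294}{40155}$ ($w = \frac{12054 - 64 \left(-43 + 8\right)}{63 - 40218} = \frac{12054 - -2240}{-40155} = \left(12054 + 2240\right) \left(- \frac{1}{40155}\right) = 14294 \left(- \frac{1}{40155}\right) = - \frac{14294}{40155} \approx -0.35597$)
$\frac{C{\left(4 \cdot 6 \right)}}{w} = \frac{127}{- \frac{14294}{40155}} = 127 \left(- \frac{40155}{14294}\right) = - \frac{5099685}{14294}$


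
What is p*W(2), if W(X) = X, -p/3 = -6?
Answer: 36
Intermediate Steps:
p = 18 (p = -3*(-6) = 18)
p*W(2) = 18*2 = 36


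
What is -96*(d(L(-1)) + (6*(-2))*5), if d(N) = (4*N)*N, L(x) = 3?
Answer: 2304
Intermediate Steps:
d(N) = 4*N²
-96*(d(L(-1)) + (6*(-2))*5) = -96*(4*3² + (6*(-2))*5) = -96*(4*9 - 12*5) = -96*(36 - 60) = -96*(-24) = 2304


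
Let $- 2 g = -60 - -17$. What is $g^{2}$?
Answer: $\frac{1849}{4} \approx 462.25$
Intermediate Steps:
$g = \frac{43}{2}$ ($g = - \frac{-60 - -17}{2} = - \frac{-60 + 17}{2} = \left(- \frac{1}{2}\right) \left(-43\right) = \frac{43}{2} \approx 21.5$)
$g^{2} = \left(\frac{43}{2}\right)^{2} = \frac{1849}{4}$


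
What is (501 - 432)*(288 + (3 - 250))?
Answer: 2829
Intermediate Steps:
(501 - 432)*(288 + (3 - 250)) = 69*(288 - 247) = 69*41 = 2829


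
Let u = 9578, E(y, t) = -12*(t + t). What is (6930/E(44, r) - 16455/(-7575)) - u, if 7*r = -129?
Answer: -830395421/86860 ≈ -9560.2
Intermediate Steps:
r = -129/7 (r = (⅐)*(-129) = -129/7 ≈ -18.429)
E(y, t) = -24*t
(6930/E(44, r) - 16455/(-7575)) - u = (6930/((-24*(-129/7))) - 16455/(-7575)) - 1*9578 = (6930/(3096/7) - 16455*(-1/7575)) - 9578 = (6930*(7/3096) + 1097/505) - 9578 = (2695/172 + 1097/505) - 9578 = 1549659/86860 - 9578 = -830395421/86860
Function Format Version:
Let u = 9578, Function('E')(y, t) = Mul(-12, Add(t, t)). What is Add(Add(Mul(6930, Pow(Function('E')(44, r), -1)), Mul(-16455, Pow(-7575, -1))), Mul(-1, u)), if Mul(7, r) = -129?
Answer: Rational(-830395421, 86860) ≈ -9560.2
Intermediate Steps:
r = Rational(-129, 7) (r = Mul(Rational(1, 7), -129) = Rational(-129, 7) ≈ -18.429)
Function('E')(y, t) = Mul(-24, t) (Function('E')(y, t) = Mul(-12, Mul(2, t)) = Mul(-24, t))
Add(Add(Mul(6930, Pow(Function('E')(44, r), -1)), Mul(-16455, Pow(-7575, -1))), Mul(-1, u)) = Add(Add(Mul(6930, Pow(Mul(-24, Rational(-129, 7)), -1)), Mul(-16455, Pow(-7575, -1))), Mul(-1, 9578)) = Add(Add(Mul(6930, Pow(Rational(3096, 7), -1)), Mul(-16455, Rational(-1, 7575))), -9578) = Add(Add(Mul(6930, Rational(7, 3096)), Rational(1097, 505)), -9578) = Add(Add(Rational(2695, 172), Rational(1097, 505)), -9578) = Add(Rational(1549659, 86860), -9578) = Rational(-830395421, 86860)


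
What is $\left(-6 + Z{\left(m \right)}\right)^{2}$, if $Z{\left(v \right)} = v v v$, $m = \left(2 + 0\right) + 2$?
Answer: $3364$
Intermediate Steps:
$m = 4$ ($m = 2 + 2 = 4$)
$Z{\left(v \right)} = v^{3}$ ($Z{\left(v \right)} = v^{2} v = v^{3}$)
$\left(-6 + Z{\left(m \right)}\right)^{2} = \left(-6 + 4^{3}\right)^{2} = \left(-6 + 64\right)^{2} = 58^{2} = 3364$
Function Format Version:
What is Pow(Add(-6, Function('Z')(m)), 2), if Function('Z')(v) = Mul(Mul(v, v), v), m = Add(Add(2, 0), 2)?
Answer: 3364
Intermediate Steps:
m = 4 (m = Add(2, 2) = 4)
Function('Z')(v) = Pow(v, 3) (Function('Z')(v) = Mul(Pow(v, 2), v) = Pow(v, 3))
Pow(Add(-6, Function('Z')(m)), 2) = Pow(Add(-6, Pow(4, 3)), 2) = Pow(Add(-6, 64), 2) = Pow(58, 2) = 3364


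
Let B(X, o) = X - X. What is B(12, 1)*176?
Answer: 0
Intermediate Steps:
B(X, o) = 0
B(12, 1)*176 = 0*176 = 0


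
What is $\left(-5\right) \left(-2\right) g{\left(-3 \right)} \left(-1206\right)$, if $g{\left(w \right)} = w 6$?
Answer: $217080$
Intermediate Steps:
$g{\left(w \right)} = 6 w$
$\left(-5\right) \left(-2\right) g{\left(-3 \right)} \left(-1206\right) = \left(-5\right) \left(-2\right) 6 \left(-3\right) \left(-1206\right) = 10 \left(-18\right) \left(-1206\right) = \left(-180\right) \left(-1206\right) = 217080$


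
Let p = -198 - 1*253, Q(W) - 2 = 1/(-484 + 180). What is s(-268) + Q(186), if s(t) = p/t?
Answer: 74945/20368 ≈ 3.6795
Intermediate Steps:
Q(W) = 607/304 (Q(W) = 2 + 1/(-484 + 180) = 2 + 1/(-304) = 2 - 1/304 = 607/304)
p = -451 (p = -198 - 253 = -451)
s(t) = -451/t
s(-268) + Q(186) = -451/(-268) + 607/304 = -451*(-1/268) + 607/304 = 451/268 + 607/304 = 74945/20368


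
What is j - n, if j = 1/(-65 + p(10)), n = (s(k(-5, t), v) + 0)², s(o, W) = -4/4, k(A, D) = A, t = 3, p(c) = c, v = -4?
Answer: -56/55 ≈ -1.0182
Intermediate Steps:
s(o, W) = -1 (s(o, W) = -4*¼ = -1)
n = 1 (n = (-1 + 0)² = (-1)² = 1)
j = -1/55 (j = 1/(-65 + 10) = 1/(-55) = -1/55 ≈ -0.018182)
j - n = -1/55 - 1*1 = -1/55 - 1 = -56/55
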